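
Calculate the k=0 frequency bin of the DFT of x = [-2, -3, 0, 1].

X[0] = Σ(n=0 to 3) x[n] · ω_4^0 = Σ x[n]
= (-2) + (-3) + (0) + (1)

X[0] = -4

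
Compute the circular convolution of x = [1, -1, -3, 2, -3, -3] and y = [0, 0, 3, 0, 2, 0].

(x ⊛ y)[n] = Σ(m=0 to 5) x[m] · y[(n-m) mod 6]

Computing each output sample:
(x ⊛ y)[0] = -15
(x ⊛ y)[1] = -5
(x ⊛ y)[2] = -3
(x ⊛ y)[3] = -9
(x ⊛ y)[4] = -7
(x ⊛ y)[5] = 4

x ⊛ y = [-15, -5, -3, -9, -7, 4]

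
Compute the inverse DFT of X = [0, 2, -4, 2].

x[n] = (1/4) Σ(k=0 to 3) X[k] · e^(2πikn/4)

Computing each x[n]:
x[0] = 0
x[1] = 1
x[2] = -2
x[3] = 1

x = [0, 1, -2, 1]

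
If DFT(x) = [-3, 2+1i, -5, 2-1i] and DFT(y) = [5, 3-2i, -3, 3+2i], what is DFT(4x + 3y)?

By linearity: DFT(4x + 3y) = 4·DFT(x) + 3·DFT(y)
= 4·[-3, 2+1i, -5, 2-1i] + 3·[5, 3-2i, -3, 3+2i]

Computing element-wise:
Z[0] = 4·(-3) + 3·(5) = 3
Z[1] = 4·(2+1i) + 3·(3-2i) = 17-2i
Z[2] = 4·(-5) + 3·(-3) = -29
Z[3] = 4·(2-1i) + 3·(3+2i) = 17+2i

DFT(4x + 3y) = 4·X + 3·Y = [3, 17-2i, -29, 17+2i]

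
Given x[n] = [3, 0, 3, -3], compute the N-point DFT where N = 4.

X[k] = Σ(n=0 to 3) x[n] · ω_4^(nk)
where ω_4 = e^(-2πi/4)

Computing each X[k]:
X[0] = 3
X[1] = -3i
X[2] = 9
X[3] = 3i

X = [3, -3i, 9, 3i]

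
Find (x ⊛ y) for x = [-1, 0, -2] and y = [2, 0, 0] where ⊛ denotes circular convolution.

(x ⊛ y)[n] = Σ(m=0 to 2) x[m] · y[(n-m) mod 3]

Computing each output sample:
(x ⊛ y)[0] = -2
(x ⊛ y)[1] = 0
(x ⊛ y)[2] = -4

x ⊛ y = [-2, 0, -4]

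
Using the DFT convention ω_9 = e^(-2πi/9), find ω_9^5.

ω_9^5 = e^(-2πi·5/9)
= cos(-2π·5/9) + i·sin(-2π·5/9)
= cos(-10π/9) + i·sin(-10π/9)

ω_9^5 = cos(-10π/9) + i·sin(-10π/9) = -0.9397+0.3420i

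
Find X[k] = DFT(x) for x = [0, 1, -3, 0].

X[k] = Σ(n=0 to 3) x[n] · ω_4^(nk)
where ω_4 = e^(-2πi/4)

Computing each X[k]:
X[0] = -2
X[1] = 3-1i
X[2] = -4
X[3] = 3+1i

X = [-2, 3-1i, -4, 3+1i]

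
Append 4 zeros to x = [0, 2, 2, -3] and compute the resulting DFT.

Original 4-point DFT: [1, -2-5i, 3, -2+5i]
Zero-padded 8-point DFT provides frequency interpolation.

DFT_8([x, 0, ...]) = [1, 3.5355-1.2929i, -2-5i, -3.5355+2.7071i, 3, -3.5355-2.7071i, -2+5i, 3.5355+1.2929i]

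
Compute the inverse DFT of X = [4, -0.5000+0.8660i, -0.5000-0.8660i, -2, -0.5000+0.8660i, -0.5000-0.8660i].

x[n] = (1/6) Σ(k=0 to 5) X[k] · e^(2πikn/6)

Computing each x[n]:
x[0] = 0
x[1] = 1
x[2] = 0
x[3] = 1
x[4] = 1
x[5] = 1

x = [0, 1, 0, 1, 1, 1]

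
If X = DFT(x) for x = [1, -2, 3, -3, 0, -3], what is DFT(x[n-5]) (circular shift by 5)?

Time shift by 5: X_shifted[k] = ω_6^(5k) · X[k]
Shifted x = [-2, 3, -3, 0, -3, 1]

DFT(x[n-5]) = [-4, 3.0000-1.7321i, -1.0000-1.7321i, -12, -1.0000+1.7321i, 3.0000+1.7321i]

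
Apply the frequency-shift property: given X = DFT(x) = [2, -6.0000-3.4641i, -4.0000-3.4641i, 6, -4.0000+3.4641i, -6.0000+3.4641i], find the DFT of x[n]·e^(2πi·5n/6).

Modulation property: DFT(ω_6^(-5n)·x[n]) = X[(k-5) mod 6], so circularly shift X by 5 positions.

X[k-5] = [-6.0000-3.4641i, -4.0000-3.4641i, 6, -4.0000+3.4641i, -6.0000+3.4641i, 2]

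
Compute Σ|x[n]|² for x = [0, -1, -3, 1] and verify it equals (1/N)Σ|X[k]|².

Time domain:
Σ|x[n]|² = |0|² + |-1|² + |-3|² + |1|² = 11.0000

Frequency domain:
(1/4)Σ|X[k]|² = (1/4)(|-3|² + |3+2i|² + |-3|² + |3-2i|²) = (1/4)·44.0000 = 11.0000

Both sides agree, confirming Parseval's theorem.

Σ|x[n]|² = (1/N)Σ|X[k]|² = 11.0000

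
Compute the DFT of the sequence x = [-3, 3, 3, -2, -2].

X[k] = Σ(n=0 to 4) x[n] · ω_5^(nk)
where ω_5 = e^(-2πi/5)

Computing each X[k]:
X[0] = -1
X[1] = -3.5000-7.6942i
X[2] = -3.5000+1.8164i
X[3] = -3.5000-1.8164i
X[4] = -3.5000+7.6942i

X = [-1, -3.5000-7.6942i, -3.5000+1.8164i, -3.5000-1.8164i, -3.5000+7.6942i]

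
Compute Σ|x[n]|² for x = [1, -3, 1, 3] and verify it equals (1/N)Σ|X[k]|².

Time domain:
Σ|x[n]|² = |1|² + |-3|² + |1|² + |3|² = 20.0000

Frequency domain:
(1/4)Σ|X[k]|² = (1/4)(|2|² + |6i|² + |2|² + |-6i|²) = (1/4)·80.0000 = 20.0000

Both sides agree, confirming Parseval's theorem.

Σ|x[n]|² = (1/N)Σ|X[k]|² = 20.0000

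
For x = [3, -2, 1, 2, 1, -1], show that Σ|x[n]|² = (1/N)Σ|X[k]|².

Time domain:
Σ|x[n]|² = |3|² + |-2|² + |1|² + |2|² + |1|² + |-1|² = 20.0000

Frequency domain:
(1/6)Σ|X[k]|² = (1/6)(|4|² + |-1.5000+0.8660i|² + |5.5000+0.8660i|² + |6|² + |5.5000-0.8660i|² + |-1.5000-0.8660i|²) = (1/6)·120.0000 = 20.0000

Both sides agree, confirming Parseval's theorem.

Σ|x[n]|² = (1/N)Σ|X[k]|² = 20.0000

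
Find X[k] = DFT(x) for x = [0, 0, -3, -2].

X[k] = Σ(n=0 to 3) x[n] · ω_4^(nk)
where ω_4 = e^(-2πi/4)

Computing each X[k]:
X[0] = -5
X[1] = 3-2i
X[2] = -1
X[3] = 3+2i

X = [-5, 3-2i, -1, 3+2i]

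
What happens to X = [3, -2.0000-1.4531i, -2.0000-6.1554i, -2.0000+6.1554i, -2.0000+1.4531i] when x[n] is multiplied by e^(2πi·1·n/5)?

Modulation property: DFT(ω_5^(-1n)·x[n]) = X[(k-1) mod 5], so circularly shift X by 1 positions.

X[k-1] = [-2.0000+1.4531i, 3, -2.0000-1.4531i, -2.0000-6.1554i, -2.0000+6.1554i]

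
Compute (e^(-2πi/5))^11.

Since ω_5^5 = 1, powers reduce modulo 5.
11 mod 5 = 1
So ω_5^11 = ω_5^1 = e^(-2πi·1/5)

ω_5^11 = ω_5^1 = 0.3090-0.9511i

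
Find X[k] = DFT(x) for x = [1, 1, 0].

X[k] = Σ(n=0 to 2) x[n] · ω_3^(nk)
where ω_3 = e^(-2πi/3)

Computing each X[k]:
X[0] = 2
X[1] = 0.5000-0.8660i
X[2] = 0.5000+0.8660i

X = [2, 0.5000-0.8660i, 0.5000+0.8660i]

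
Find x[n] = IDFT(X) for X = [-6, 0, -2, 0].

x[n] = (1/4) Σ(k=0 to 3) X[k] · e^(2πikn/4)

Computing each x[n]:
x[0] = -2
x[1] = -1
x[2] = -2
x[3] = -1

x = [-2, -1, -2, -1]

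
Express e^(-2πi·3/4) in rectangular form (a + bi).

ω_4^3 = e^(-2πi·3/4)
= cos(-2π·3/4) + i·sin(-2π·3/4)
= cos(-6π/4) + i·sin(-6π/4)

ω_4^3 = cos(-6π/4) + i·sin(-6π/4) = 1i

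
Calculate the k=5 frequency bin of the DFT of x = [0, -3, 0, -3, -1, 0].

X[5] = Σ(n=0 to 5) x[n] · ω_6^(5n) where ω_6 = e^(-2πi/6)
= (0)·ω_6^0 + (-3)·ω_6^5 + (0)·ω_6^10 + (-3)·ω_6^15 + (-1)·ω_6^20 + (0)·ω_6^25

X[5] = 2.0000-1.7321i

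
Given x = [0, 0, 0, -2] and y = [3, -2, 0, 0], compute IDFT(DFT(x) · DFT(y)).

(x ⊛ y)[n] = Σ(m=0 to 3) x[m] · y[(n-m) mod 4]

Computing each output sample:
(x ⊛ y)[0] = 4
(x ⊛ y)[1] = 0
(x ⊛ y)[2] = 0
(x ⊛ y)[3] = -6

x ⊛ y = [4, 0, 0, -6]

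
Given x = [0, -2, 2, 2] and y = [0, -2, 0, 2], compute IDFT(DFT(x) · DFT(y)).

(x ⊛ y)[n] = Σ(m=0 to 3) x[m] · y[(n-m) mod 4]

Computing each output sample:
(x ⊛ y)[0] = -8
(x ⊛ y)[1] = 4
(x ⊛ y)[2] = 8
(x ⊛ y)[3] = -4

x ⊛ y = [-8, 4, 8, -4]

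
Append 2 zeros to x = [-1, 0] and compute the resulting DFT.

Original 2-point DFT: [-1, -1]
Zero-padded 4-point DFT provides frequency interpolation.

DFT_4([x, 0, ...]) = [-1, -1, -1, -1]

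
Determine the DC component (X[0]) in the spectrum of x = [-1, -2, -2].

X[0] = Σ(n=0 to 2) x[n] · ω_3^0 = Σ x[n]
= (-1) + (-2) + (-2)

X[0] = -5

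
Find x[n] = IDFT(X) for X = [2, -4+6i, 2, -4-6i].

x[n] = (1/4) Σ(k=0 to 3) X[k] · e^(2πikn/4)

Computing each x[n]:
x[0] = -1
x[1] = -3
x[2] = 3
x[3] = 3

x = [-1, -3, 3, 3]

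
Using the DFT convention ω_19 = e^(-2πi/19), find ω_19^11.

ω_19^11 = e^(-2πi·11/19)
= cos(-2π·11/19) + i·sin(-2π·11/19)
= cos(-22π/19) + i·sin(-22π/19)

ω_19^11 = cos(-22π/19) + i·sin(-22π/19) = -0.8795+0.4759i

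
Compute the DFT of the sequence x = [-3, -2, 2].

X[k] = Σ(n=0 to 2) x[n] · ω_3^(nk)
where ω_3 = e^(-2πi/3)

Computing each X[k]:
X[0] = -3
X[1] = -3.0000+3.4641i
X[2] = -3.0000-3.4641i

X = [-3, -3.0000+3.4641i, -3.0000-3.4641i]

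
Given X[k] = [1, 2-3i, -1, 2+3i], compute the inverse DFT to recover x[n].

x[n] = (1/4) Σ(k=0 to 3) X[k] · e^(2πikn/4)

Computing each x[n]:
x[0] = 1
x[1] = 2
x[2] = -1
x[3] = -1

x = [1, 2, -1, -1]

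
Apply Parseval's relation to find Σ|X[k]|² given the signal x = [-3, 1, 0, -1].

Parseval: Σ|x[n]|² = (1/N)Σ|X[k]|², so Σ|X[k]|² = N·Σ|x[n]|² = 4·11.0000

Σ|X[k]|² = N·Σ|x[n]|² = 4·11.0000 = 44.0000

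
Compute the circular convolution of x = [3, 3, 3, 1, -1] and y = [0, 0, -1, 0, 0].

(x ⊛ y)[n] = Σ(m=0 to 4) x[m] · y[(n-m) mod 5]

Computing each output sample:
(x ⊛ y)[0] = -1
(x ⊛ y)[1] = 1
(x ⊛ y)[2] = -3
(x ⊛ y)[3] = -3
(x ⊛ y)[4] = -3

x ⊛ y = [-1, 1, -3, -3, -3]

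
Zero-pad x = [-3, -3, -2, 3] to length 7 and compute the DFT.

Original 4-point DFT: [-5, -1+6i, -5, -1-6i]
Zero-padded 7-point DFT provides frequency interpolation.

DFT_7([x, 0, ...]) = [-5, -7.1283+2.9937i, 1.3400+4.4025i, -2.2116-3.1868i, -2.2116+3.1868i, 1.3400-4.4025i, -7.1283-2.9937i]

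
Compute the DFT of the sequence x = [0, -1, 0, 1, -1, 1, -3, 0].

X[k] = Σ(n=0 to 7) x[n] · ω_8^(nk)
where ω_8 = e^(-2πi/8)

Computing each X[k]:
X[0] = -3
X[1] = -1.1213-2.2929i
X[2] = 2+1i
X[3] = 3.1213+3.7071i
X[4] = -5
X[5] = 3.1213-3.7071i
X[6] = 2-1i
X[7] = -1.1213+2.2929i

X = [-3, -1.1213-2.2929i, 2+1i, 3.1213+3.7071i, -5, 3.1213-3.7071i, 2-1i, -1.1213+2.2929i]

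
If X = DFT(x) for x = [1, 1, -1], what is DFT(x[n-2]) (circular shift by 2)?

Time shift by 2: X_shifted[k] = ω_3^(2k) · X[k]
Shifted x = [1, -1, 1]

DFT(x[n-2]) = [1, 1.0000+1.7321i, 1.0000-1.7321i]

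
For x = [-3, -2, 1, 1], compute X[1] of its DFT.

X[1] = Σ(n=0 to 3) x[n] · ω_4^(1n) where ω_4 = e^(-2πi/4)
= (-3)·ω_4^0 + (-2)·ω_4^1 + (1)·ω_4^2 + (1)·ω_4^3

X[1] = -4+3i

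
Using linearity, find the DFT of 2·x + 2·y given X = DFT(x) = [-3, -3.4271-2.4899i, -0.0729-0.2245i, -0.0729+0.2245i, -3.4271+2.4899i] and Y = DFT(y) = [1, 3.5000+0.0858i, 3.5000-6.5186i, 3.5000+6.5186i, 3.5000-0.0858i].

By linearity: DFT(2x + 2y) = 2·DFT(x) + 2·DFT(y)
= 2·[-3, -3.4271-2.4899i, -0.0729-0.2245i, -0.0729+0.2245i, -3.4271+2.4899i] + 2·[1, 3.5000+0.0858i, 3.5000-6.5186i, 3.5000+6.5186i, 3.5000-0.0858i]

Computing element-wise:
Z[0] = 2·(-3) + 2·(1) = -4
Z[1] = 2·(-3.4271-2.4899i) + 2·(3.5000+0.0858i) = 0.1458-4.8082i
Z[2] = 2·(-0.0729-0.2245i) + 2·(3.5000-6.5186i) = 6.8542-13.4862i
Z[3] = 2·(-0.0729+0.2245i) + 2·(3.5000+6.5186i) = 6.8542+13.4862i
Z[4] = 2·(-3.4271+2.4899i) + 2·(3.5000-0.0858i) = 0.1458+4.8082i

DFT(2x + 2y) = 2·X + 2·Y = [-4, 0.1458-4.8082i, 6.8542-13.4862i, 6.8542+13.4862i, 0.1458+4.8082i]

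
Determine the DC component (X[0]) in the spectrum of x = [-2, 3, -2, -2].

X[0] = Σ(n=0 to 3) x[n] · ω_4^0 = Σ x[n]
= (-2) + (3) + (-2) + (-2)

X[0] = -3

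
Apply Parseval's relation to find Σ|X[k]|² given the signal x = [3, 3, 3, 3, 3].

Parseval: Σ|x[n]|² = (1/N)Σ|X[k]|², so Σ|X[k]|² = N·Σ|x[n]|² = 5·45.0000

Σ|X[k]|² = N·Σ|x[n]|² = 5·45.0000 = 225.0000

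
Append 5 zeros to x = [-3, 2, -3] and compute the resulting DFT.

Original 3-point DFT: [-4, -2.5000-4.3301i, -2.5000+4.3301i]
Zero-padded 8-point DFT provides frequency interpolation.

DFT_8([x, 0, ...]) = [-4, -1.5858+1.5858i, -2i, -4.4142-4.4142i, -8, -4.4142+4.4142i, 2i, -1.5858-1.5858i]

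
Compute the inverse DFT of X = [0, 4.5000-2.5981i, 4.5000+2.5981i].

x[n] = (1/3) Σ(k=0 to 2) X[k] · e^(2πikn/3)

Computing each x[n]:
x[0] = 3
x[1] = 0
x[2] = -3

x = [3, 0, -3]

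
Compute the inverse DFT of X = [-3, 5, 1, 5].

x[n] = (1/4) Σ(k=0 to 3) X[k] · e^(2πikn/4)

Computing each x[n]:
x[0] = 2
x[1] = -1
x[2] = -3
x[3] = -1

x = [2, -1, -3, -1]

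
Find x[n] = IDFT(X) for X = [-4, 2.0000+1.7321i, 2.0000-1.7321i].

x[n] = (1/3) Σ(k=0 to 2) X[k] · e^(2πikn/3)

Computing each x[n]:
x[0] = 0
x[1] = -3
x[2] = -1

x = [0, -3, -1]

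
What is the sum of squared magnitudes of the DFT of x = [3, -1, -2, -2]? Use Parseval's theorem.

Parseval: Σ|x[n]|² = (1/N)Σ|X[k]|², so Σ|X[k]|² = N·Σ|x[n]|² = 4·18.0000

Σ|X[k]|² = N·Σ|x[n]|² = 4·18.0000 = 72.0000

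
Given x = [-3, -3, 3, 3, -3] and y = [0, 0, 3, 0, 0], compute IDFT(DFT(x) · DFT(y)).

(x ⊛ y)[n] = Σ(m=0 to 4) x[m] · y[(n-m) mod 5]

Computing each output sample:
(x ⊛ y)[0] = 9
(x ⊛ y)[1] = -9
(x ⊛ y)[2] = -9
(x ⊛ y)[3] = -9
(x ⊛ y)[4] = 9

x ⊛ y = [9, -9, -9, -9, 9]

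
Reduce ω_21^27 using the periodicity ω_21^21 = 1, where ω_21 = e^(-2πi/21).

Since ω_21^21 = 1, powers reduce modulo 21.
27 mod 21 = 6
So ω_21^27 = ω_21^6 = e^(-2πi·6/21)

ω_21^27 = ω_21^6 = -0.2225-0.9749i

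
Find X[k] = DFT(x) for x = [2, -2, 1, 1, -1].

X[k] = Σ(n=0 to 4) x[n] · ω_5^(nk)
where ω_5 = e^(-2πi/5)

Computing each X[k]:
X[0] = 1
X[1] = -0.5451+0.9511i
X[2] = 5.0451+0.5878i
X[3] = 5.0451-0.5878i
X[4] = -0.5451-0.9511i

X = [1, -0.5451+0.9511i, 5.0451+0.5878i, 5.0451-0.5878i, -0.5451-0.9511i]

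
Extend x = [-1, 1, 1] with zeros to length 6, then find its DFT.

Original 3-point DFT: [1, -2, -2]
Zero-padded 6-point DFT provides frequency interpolation.

DFT_6([x, 0, ...]) = [1, -1.0000-1.7321i, -2, -1, -2, -1.0000+1.7321i]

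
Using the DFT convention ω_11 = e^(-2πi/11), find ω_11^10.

ω_11^10 = e^(-2πi·10/11)
= cos(-2π·10/11) + i·sin(-2π·10/11)
= cos(-20π/11) + i·sin(-20π/11)

ω_11^10 = cos(-20π/11) + i·sin(-20π/11) = 0.8413+0.5406i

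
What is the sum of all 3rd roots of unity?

Sum of all nth roots of unity equals 0 for n > 1 (geometric series with r ≠ 1).

0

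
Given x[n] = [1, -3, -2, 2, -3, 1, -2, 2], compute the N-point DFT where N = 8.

X[k] = Σ(n=0 to 7) x[n] · ω_8^(nk)
where ω_8 = e^(-2πi/8)

Computing each X[k]:
X[0] = -4
X[1] = 1.1716+2.8284i
X[2] = 2+6i
X[3] = 6.8284+2.8284i
X[4] = -8
X[5] = 6.8284-2.8284i
X[6] = 2-6i
X[7] = 1.1716-2.8284i

X = [-4, 1.1716+2.8284i, 2+6i, 6.8284+2.8284i, -8, 6.8284-2.8284i, 2-6i, 1.1716-2.8284i]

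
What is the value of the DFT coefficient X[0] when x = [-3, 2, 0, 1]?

X[0] = Σ(n=0 to 3) x[n] · ω_4^0 = Σ x[n]
= (-3) + (2) + (0) + (1)

X[0] = 0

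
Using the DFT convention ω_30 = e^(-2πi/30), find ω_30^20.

ω_30^20 = e^(-2πi·20/30)
= cos(-2π·20/30) + i·sin(-2π·20/30)
= cos(-40π/30) + i·sin(-40π/30)

ω_30^20 = cos(-40π/30) + i·sin(-40π/30) = -0.5000+0.8660i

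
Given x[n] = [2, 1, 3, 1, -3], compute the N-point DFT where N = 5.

X[k] = Σ(n=0 to 4) x[n] · ω_5^(nk)
where ω_5 = e^(-2πi/5)

Computing each X[k]:
X[0] = 4
X[1] = -1.8541-4.9798i
X[2] = 4.8541-0.4490i
X[3] = 4.8541+0.4490i
X[4] = -1.8541+4.9798i

X = [4, -1.8541-4.9798i, 4.8541-0.4490i, 4.8541+0.4490i, -1.8541+4.9798i]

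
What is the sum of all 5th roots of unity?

Sum of all nth roots of unity equals 0 for n > 1 (geometric series with r ≠ 1).

0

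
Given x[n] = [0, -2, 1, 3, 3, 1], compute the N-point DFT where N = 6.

X[k] = Σ(n=0 to 5) x[n] · ω_6^(nk)
where ω_6 = e^(-2πi/6)

Computing each X[k]:
X[0] = 6
X[1] = -5.5000+4.3301i
X[2] = 1.5000+0.8660i
X[3] = 2
X[4] = 1.5000-0.8660i
X[5] = -5.5000-4.3301i

X = [6, -5.5000+4.3301i, 1.5000+0.8660i, 2, 1.5000-0.8660i, -5.5000-4.3301i]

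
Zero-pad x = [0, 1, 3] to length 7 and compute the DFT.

Original 3-point DFT: [4, -2.0000+1.7321i, -2.0000-1.7321i]
Zero-padded 7-point DFT provides frequency interpolation.

DFT_7([x, 0, ...]) = [4, -0.0441-3.7066i, -2.9254+0.3267i, 0.9695+1.9116i, 0.9695-1.9116i, -2.9254-0.3267i, -0.0441+3.7066i]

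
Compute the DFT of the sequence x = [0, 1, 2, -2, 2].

X[k] = Σ(n=0 to 4) x[n] · ω_5^(nk)
where ω_5 = e^(-2πi/5)

Computing each X[k]:
X[0] = 3
X[1] = 0.9271-1.4001i
X[2] = -2.4271+4.3920i
X[3] = -2.4271-4.3920i
X[4] = 0.9271+1.4001i

X = [3, 0.9271-1.4001i, -2.4271+4.3920i, -2.4271-4.3920i, 0.9271+1.4001i]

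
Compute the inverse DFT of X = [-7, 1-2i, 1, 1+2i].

x[n] = (1/4) Σ(k=0 to 3) X[k] · e^(2πikn/4)

Computing each x[n]:
x[0] = -1
x[1] = -1
x[2] = -2
x[3] = -3

x = [-1, -1, -2, -3]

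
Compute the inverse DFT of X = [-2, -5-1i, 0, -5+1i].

x[n] = (1/4) Σ(k=0 to 3) X[k] · e^(2πikn/4)

Computing each x[n]:
x[0] = -3
x[1] = 0
x[2] = 2
x[3] = -1

x = [-3, 0, 2, -1]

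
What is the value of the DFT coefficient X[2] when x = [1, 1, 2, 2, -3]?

X[2] = Σ(n=0 to 4) x[n] · ω_5^(2n) where ω_5 = e^(-2πi/5)
= (1)·ω_5^0 + (1)·ω_5^2 + (2)·ω_5^4 + (2)·ω_5^6 + (-3)·ω_5^8

X[2] = 3.8541-2.3511i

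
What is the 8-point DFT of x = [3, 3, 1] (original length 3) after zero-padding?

Original 3-point DFT: [7, 1.0000-1.7321i, 1.0000+1.7321i]
Zero-padded 8-point DFT provides frequency interpolation.

DFT_8([x, 0, ...]) = [7, 5.1213-3.1213i, 2-3i, 0.8787-1.1213i, 1, 0.8787+1.1213i, 2+3i, 5.1213+3.1213i]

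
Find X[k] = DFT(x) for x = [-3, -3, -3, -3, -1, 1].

X[k] = Σ(n=0 to 5) x[n] · ω_6^(nk)
where ω_6 = e^(-2πi/6)

Computing each X[k]:
X[0] = -12
X[1] = 1.0000+5.1962i
X[2] = -3.0000+1.7321i
X[3] = -2
X[4] = -3.0000-1.7321i
X[5] = 1.0000-5.1962i

X = [-12, 1.0000+5.1962i, -3.0000+1.7321i, -2, -3.0000-1.7321i, 1.0000-5.1962i]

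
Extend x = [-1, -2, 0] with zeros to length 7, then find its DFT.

Original 3-point DFT: [-3, 1.7321i, -1.7321i]
Zero-padded 7-point DFT provides frequency interpolation.

DFT_7([x, 0, ...]) = [-3, -2.2470+1.5637i, -0.5550+1.9499i, 0.8019+0.8678i, 0.8019-0.8678i, -0.5550-1.9499i, -2.2470-1.5637i]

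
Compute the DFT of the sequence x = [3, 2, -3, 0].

X[k] = Σ(n=0 to 3) x[n] · ω_4^(nk)
where ω_4 = e^(-2πi/4)

Computing each X[k]:
X[0] = 2
X[1] = 6-2i
X[2] = -2
X[3] = 6+2i

X = [2, 6-2i, -2, 6+2i]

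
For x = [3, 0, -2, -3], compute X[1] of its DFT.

X[1] = Σ(n=0 to 3) x[n] · ω_4^(1n) where ω_4 = e^(-2πi/4)
= (3)·ω_4^0 + (0)·ω_4^1 + (-2)·ω_4^2 + (-3)·ω_4^3

X[1] = 5-3i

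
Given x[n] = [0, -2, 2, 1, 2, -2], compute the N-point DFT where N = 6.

X[k] = Σ(n=0 to 5) x[n] · ω_6^(nk)
where ω_6 = e^(-2πi/6)

Computing each X[k]:
X[0] = 1
X[1] = -5
X[2] = 1
X[3] = 7
X[4] = 1
X[5] = -5

X = [1, -5, 1, 7, 1, -5]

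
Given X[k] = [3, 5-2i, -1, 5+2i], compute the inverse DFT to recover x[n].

x[n] = (1/4) Σ(k=0 to 3) X[k] · e^(2πikn/4)

Computing each x[n]:
x[0] = 3
x[1] = 2
x[2] = -2
x[3] = 0

x = [3, 2, -2, 0]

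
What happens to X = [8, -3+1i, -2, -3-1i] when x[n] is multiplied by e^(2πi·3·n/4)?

Modulation property: DFT(ω_4^(-3n)·x[n]) = X[(k-3) mod 4], so circularly shift X by 3 positions.

X[k-3] = [-3+1i, -2, -3-1i, 8]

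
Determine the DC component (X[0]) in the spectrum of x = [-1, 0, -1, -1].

X[0] = Σ(n=0 to 3) x[n] · ω_4^0 = Σ x[n]
= (-1) + (0) + (-1) + (-1)

X[0] = -3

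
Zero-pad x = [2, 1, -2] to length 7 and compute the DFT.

Original 3-point DFT: [1, 2.5000-2.5981i, 2.5000+2.5981i]
Zero-padded 7-point DFT provides frequency interpolation.

DFT_7([x, 0, ...]) = [1, 3.0685+1.1680i, 3.5794-1.8427i, -0.1479-1.9975i, -0.1479+1.9975i, 3.5794+1.8427i, 3.0685-1.1680i]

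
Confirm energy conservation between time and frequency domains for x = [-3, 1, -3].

Time domain:
Σ|x[n]|² = |-3|² + |1|² + |-3|² = 19.0000

Frequency domain:
(1/3)Σ|X[k]|² = (1/3)(|-5|² + |-2.0000-3.4641i|² + |-2.0000+3.4641i|²) = (1/3)·57.0000 = 19.0000

Both sides agree, confirming Parseval's theorem.

Σ|x[n]|² = (1/N)Σ|X[k]|² = 19.0000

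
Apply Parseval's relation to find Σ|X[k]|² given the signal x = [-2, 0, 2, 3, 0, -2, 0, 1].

Parseval: Σ|x[n]|² = (1/N)Σ|X[k]|², so Σ|X[k]|² = N·Σ|x[n]|² = 8·22.0000

Σ|X[k]|² = N·Σ|x[n]|² = 8·22.0000 = 176.0000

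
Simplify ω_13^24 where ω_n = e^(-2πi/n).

Since ω_13^13 = 1, powers reduce modulo 13.
24 mod 13 = 11
So ω_13^24 = ω_13^11 = e^(-2πi·11/13)

ω_13^24 = ω_13^11 = 0.5681+0.8230i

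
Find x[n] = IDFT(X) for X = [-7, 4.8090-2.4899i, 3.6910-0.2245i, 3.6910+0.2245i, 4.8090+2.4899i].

x[n] = (1/5) Σ(k=0 to 4) X[k] · e^(2πikn/5)

Computing each x[n]:
x[0] = 2
x[1] = -1
x[2] = -2
x[3] = -3
x[4] = -3

x = [2, -1, -2, -3, -3]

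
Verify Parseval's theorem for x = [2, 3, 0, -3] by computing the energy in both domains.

Time domain:
Σ|x[n]|² = |2|² + |3|² + |0|² + |-3|² = 22.0000

Frequency domain:
(1/4)Σ|X[k]|² = (1/4)(|2|² + |2-6i|² + |2|² + |2+6i|²) = (1/4)·88.0000 = 22.0000

Both sides agree, confirming Parseval's theorem.

Σ|x[n]|² = (1/N)Σ|X[k]|² = 22.0000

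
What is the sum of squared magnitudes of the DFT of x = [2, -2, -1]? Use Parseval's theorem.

Parseval: Σ|x[n]|² = (1/N)Σ|X[k]|², so Σ|X[k]|² = N·Σ|x[n]|² = 3·9.0000

Σ|X[k]|² = N·Σ|x[n]|² = 3·9.0000 = 27.0000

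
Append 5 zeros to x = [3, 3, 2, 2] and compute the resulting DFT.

Original 4-point DFT: [10, 1-1i, 0, 1+1i]
Zero-padded 9-point DFT provides frequency interpolation.

DFT_9([x, 0, ...]) = [10, 4.6454-5.6300i, 0.6416-1.9064i, 2.5000-0.8660i, 0.7130-1.4725i, 0.7130+1.4725i, 2.5000+0.8660i, 0.6416+1.9064i, 4.6454+5.6300i]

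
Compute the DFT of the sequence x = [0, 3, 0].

X[k] = Σ(n=0 to 2) x[n] · ω_3^(nk)
where ω_3 = e^(-2πi/3)

Computing each X[k]:
X[0] = 3
X[1] = -1.5000-2.5981i
X[2] = -1.5000+2.5981i

X = [3, -1.5000-2.5981i, -1.5000+2.5981i]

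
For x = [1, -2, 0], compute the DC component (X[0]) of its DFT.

X[0] = Σ(n=0 to 2) x[n] · ω_3^0 = Σ x[n]
= (1) + (-2) + (0)

X[0] = -1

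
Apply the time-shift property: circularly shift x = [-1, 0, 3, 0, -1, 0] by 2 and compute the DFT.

Time shift by 2: X_shifted[k] = ω_6^(2k) · X[k]
Shifted x = [-1, 0, -1, 0, 3, 0]

DFT(x[n-2]) = [1, -2.0000+3.4641i, -2.0000-3.4641i, 1, -2.0000+3.4641i, -2.0000-3.4641i]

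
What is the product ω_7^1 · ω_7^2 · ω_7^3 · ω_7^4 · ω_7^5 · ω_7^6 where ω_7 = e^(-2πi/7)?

The primitive 7th roots of unity are ω_7^k for k coprime to 7: k ∈ {1, 2, 3, 4, 5, 6}
Their product equals the constant term of the cyclotomic polynomial Φ_7(x) up to sign.
For n ≥ 3, the product of all primitive nth roots of unity is 1. (For n=1 it is 1; for n=2 it is -1.)

1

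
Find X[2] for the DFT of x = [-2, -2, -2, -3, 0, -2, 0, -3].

X[2] = Σ(n=0 to 7) x[n] · ω_8^(2n) where ω_8 = e^(-2πi/8)
= (-2)·ω_8^0 + (-2)·ω_8^2 + (-2)·ω_8^4 + (-3)·ω_8^6 + (0)·ω_8^8 + (-2)·ω_8^10 + (0)·ω_8^12 + (-3)·ω_8^14

X[2] = -2i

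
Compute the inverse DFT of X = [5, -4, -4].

x[n] = (1/3) Σ(k=0 to 2) X[k] · e^(2πikn/3)

Computing each x[n]:
x[0] = -1
x[1] = 3
x[2] = 3

x = [-1, 3, 3]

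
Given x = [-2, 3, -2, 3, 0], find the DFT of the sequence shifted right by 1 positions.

Time shift by 1: X_shifted[k] = ω_5^(1k) · X[k]
Shifted x = [0, -2, 3, -2, 3]

DFT(x[n-1]) = [2, -0.5000+1.8164i, -0.5000+7.6942i, -0.5000-7.6942i, -0.5000-1.8164i]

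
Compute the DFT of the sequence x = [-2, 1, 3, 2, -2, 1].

X[k] = Σ(n=0 to 5) x[n] · ω_6^(nk)
where ω_6 = e^(-2πi/6)

Computing each X[k]:
X[0] = 3
X[1] = -3.5000-4.3301i
X[2] = -1.5000+4.3301i
X[3] = -5
X[4] = -1.5000-4.3301i
X[5] = -3.5000+4.3301i

X = [3, -3.5000-4.3301i, -1.5000+4.3301i, -5, -1.5000-4.3301i, -3.5000+4.3301i]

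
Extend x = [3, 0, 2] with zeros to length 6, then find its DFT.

Original 3-point DFT: [5, 2.0000+1.7321i, 2.0000-1.7321i]
Zero-padded 6-point DFT provides frequency interpolation.

DFT_6([x, 0, ...]) = [5, 2.0000-1.7321i, 2.0000+1.7321i, 5, 2.0000-1.7321i, 2.0000+1.7321i]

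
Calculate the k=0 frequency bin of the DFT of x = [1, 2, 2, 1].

X[0] = Σ(n=0 to 3) x[n] · ω_4^0 = Σ x[n]
= (1) + (2) + (2) + (1)

X[0] = 6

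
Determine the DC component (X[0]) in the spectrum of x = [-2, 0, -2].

X[0] = Σ(n=0 to 2) x[n] · ω_3^0 = Σ x[n]
= (-2) + (0) + (-2)

X[0] = -4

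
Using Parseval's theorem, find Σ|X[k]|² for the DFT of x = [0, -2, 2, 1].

Parseval: Σ|x[n]|² = (1/N)Σ|X[k]|², so Σ|X[k]|² = N·Σ|x[n]|² = 4·9.0000

Σ|X[k]|² = N·Σ|x[n]|² = 4·9.0000 = 36.0000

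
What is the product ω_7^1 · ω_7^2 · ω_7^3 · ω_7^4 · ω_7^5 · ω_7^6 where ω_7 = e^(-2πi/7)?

The primitive 7th roots of unity are ω_7^k for k coprime to 7: k ∈ {1, 2, 3, 4, 5, 6}
Their product equals the constant term of the cyclotomic polynomial Φ_7(x) up to sign.
For n ≥ 3, the product of all primitive nth roots of unity is 1. (For n=1 it is 1; for n=2 it is -1.)

1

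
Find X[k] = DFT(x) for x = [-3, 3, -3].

X[k] = Σ(n=0 to 2) x[n] · ω_3^(nk)
where ω_3 = e^(-2πi/3)

Computing each X[k]:
X[0] = -3
X[1] = -3.0000-5.1962i
X[2] = -3.0000+5.1962i

X = [-3, -3.0000-5.1962i, -3.0000+5.1962i]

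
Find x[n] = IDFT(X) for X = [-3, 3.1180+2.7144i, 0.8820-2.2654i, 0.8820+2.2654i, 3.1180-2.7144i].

x[n] = (1/5) Σ(k=0 to 4) X[k] · e^(2πikn/5)

Computing each x[n]:
x[0] = 1
x[1] = -1
x[2] = -3
x[3] = 0
x[4] = 0

x = [1, -1, -3, 0, 0]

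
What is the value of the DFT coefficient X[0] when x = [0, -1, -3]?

X[0] = Σ(n=0 to 2) x[n] · ω_3^0 = Σ x[n]
= (0) + (-1) + (-3)

X[0] = -4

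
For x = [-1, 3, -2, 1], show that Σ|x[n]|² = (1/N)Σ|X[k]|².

Time domain:
Σ|x[n]|² = |-1|² + |3|² + |-2|² + |1|² = 15.0000

Frequency domain:
(1/4)Σ|X[k]|² = (1/4)(|1|² + |1-2i|² + |-7|² + |1+2i|²) = (1/4)·60.0000 = 15.0000

Both sides agree, confirming Parseval's theorem.

Σ|x[n]|² = (1/N)Σ|X[k]|² = 15.0000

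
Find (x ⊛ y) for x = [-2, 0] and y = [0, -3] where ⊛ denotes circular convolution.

(x ⊛ y)[n] = Σ(m=0 to 1) x[m] · y[(n-m) mod 2]

Computing each output sample:
(x ⊛ y)[0] = 0
(x ⊛ y)[1] = 6

x ⊛ y = [0, 6]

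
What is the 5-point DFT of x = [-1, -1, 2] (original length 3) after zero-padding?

Original 3-point DFT: [0, -1.5000+2.5981i, -1.5000-2.5981i]
Zero-padded 5-point DFT provides frequency interpolation.

DFT_5([x, 0, ...]) = [0, -2.9271-0.2245i, 0.4271+2.4899i, 0.4271-2.4899i, -2.9271+0.2245i]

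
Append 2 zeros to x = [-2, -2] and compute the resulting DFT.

Original 2-point DFT: [-4, 0]
Zero-padded 4-point DFT provides frequency interpolation.

DFT_4([x, 0, ...]) = [-4, -2+2i, 0, -2-2i]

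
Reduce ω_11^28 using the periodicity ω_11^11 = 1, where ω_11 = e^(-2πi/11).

Since ω_11^11 = 1, powers reduce modulo 11.
28 mod 11 = 6
So ω_11^28 = ω_11^6 = e^(-2πi·6/11)

ω_11^28 = ω_11^6 = -0.9595+0.2817i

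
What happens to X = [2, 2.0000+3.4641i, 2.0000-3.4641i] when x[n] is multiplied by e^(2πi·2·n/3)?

Modulation property: DFT(ω_3^(-2n)·x[n]) = X[(k-2) mod 3], so circularly shift X by 2 positions.

X[k-2] = [2.0000+3.4641i, 2.0000-3.4641i, 2]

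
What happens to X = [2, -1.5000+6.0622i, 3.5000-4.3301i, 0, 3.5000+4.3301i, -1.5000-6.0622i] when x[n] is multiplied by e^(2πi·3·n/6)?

Modulation property: DFT(ω_6^(-3n)·x[n]) = X[(k-3) mod 6], so circularly shift X by 3 positions.

X[k-3] = [0, 3.5000+4.3301i, -1.5000-6.0622i, 2, -1.5000+6.0622i, 3.5000-4.3301i]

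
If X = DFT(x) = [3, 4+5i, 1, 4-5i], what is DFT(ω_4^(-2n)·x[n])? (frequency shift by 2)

Modulation property: DFT(ω_4^(-2n)·x[n]) = X[(k-2) mod 4], so circularly shift X by 2 positions.

X[k-2] = [1, 4-5i, 3, 4+5i]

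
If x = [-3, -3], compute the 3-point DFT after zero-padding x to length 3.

Original 2-point DFT: [-6, 0]
Zero-padded 3-point DFT provides frequency interpolation.

DFT_3([x, 0, ...]) = [-6, -1.5000+2.5981i, -1.5000-2.5981i]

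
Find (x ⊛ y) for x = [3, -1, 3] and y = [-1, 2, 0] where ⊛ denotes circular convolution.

(x ⊛ y)[n] = Σ(m=0 to 2) x[m] · y[(n-m) mod 3]

Computing each output sample:
(x ⊛ y)[0] = 3
(x ⊛ y)[1] = 7
(x ⊛ y)[2] = -5

x ⊛ y = [3, 7, -5]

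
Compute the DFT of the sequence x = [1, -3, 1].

X[k] = Σ(n=0 to 2) x[n] · ω_3^(nk)
where ω_3 = e^(-2πi/3)

Computing each X[k]:
X[0] = -1
X[1] = 2.0000+3.4641i
X[2] = 2.0000-3.4641i

X = [-1, 2.0000+3.4641i, 2.0000-3.4641i]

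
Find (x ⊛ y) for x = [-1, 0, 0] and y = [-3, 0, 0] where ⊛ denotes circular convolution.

(x ⊛ y)[n] = Σ(m=0 to 2) x[m] · y[(n-m) mod 3]

Computing each output sample:
(x ⊛ y)[0] = 3
(x ⊛ y)[1] = 0
(x ⊛ y)[2] = 0

x ⊛ y = [3, 0, 0]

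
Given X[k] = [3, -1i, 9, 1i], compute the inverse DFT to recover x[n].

x[n] = (1/4) Σ(k=0 to 3) X[k] · e^(2πikn/4)

Computing each x[n]:
x[0] = 3
x[1] = -1
x[2] = 3
x[3] = -2

x = [3, -1, 3, -2]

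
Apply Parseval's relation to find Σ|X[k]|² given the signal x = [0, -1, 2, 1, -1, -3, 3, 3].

Parseval: Σ|x[n]|² = (1/N)Σ|X[k]|², so Σ|X[k]|² = N·Σ|x[n]|² = 8·34.0000

Σ|X[k]|² = N·Σ|x[n]|² = 8·34.0000 = 272.0000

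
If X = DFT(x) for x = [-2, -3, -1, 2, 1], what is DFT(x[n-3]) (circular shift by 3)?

Time shift by 3: X_shifted[k] = ω_5^(3k) · X[k]
Shifted x = [-1, 2, 1, -2, -3]

DFT(x[n-3]) = [-3, -0.5000-6.5186i, -0.5000-0.0858i, -0.5000+0.0858i, -0.5000+6.5186i]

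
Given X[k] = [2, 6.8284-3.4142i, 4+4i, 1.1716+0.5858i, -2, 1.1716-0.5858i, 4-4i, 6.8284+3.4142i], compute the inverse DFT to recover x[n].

x[n] = (1/8) Σ(k=0 to 7) X[k] · e^(2πikn/8)

Computing each x[n]:
x[0] = 3
x[1] = 1
x[2] = 0
x[3] = 1
x[4] = -1
x[5] = -2
x[6] = -2
x[7] = 2

x = [3, 1, 0, 1, -1, -2, -2, 2]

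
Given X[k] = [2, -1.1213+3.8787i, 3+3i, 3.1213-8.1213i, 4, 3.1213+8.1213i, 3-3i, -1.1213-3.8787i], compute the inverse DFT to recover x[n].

x[n] = (1/8) Σ(k=0 to 7) X[k] · e^(2πikn/8)

Computing each x[n]:
x[0] = 2
x[1] = -1
x[2] = -3
x[3] = 2
x[4] = 1
x[5] = -1
x[6] = 3
x[7] = -1

x = [2, -1, -3, 2, 1, -1, 3, -1]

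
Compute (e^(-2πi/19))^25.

Since ω_19^19 = 1, powers reduce modulo 19.
25 mod 19 = 6
So ω_19^25 = ω_19^6 = e^(-2πi·6/19)

ω_19^25 = ω_19^6 = -0.4017-0.9158i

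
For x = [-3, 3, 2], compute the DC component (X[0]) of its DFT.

X[0] = Σ(n=0 to 2) x[n] · ω_3^0 = Σ x[n]
= (-3) + (3) + (2)

X[0] = 2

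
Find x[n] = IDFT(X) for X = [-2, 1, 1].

x[n] = (1/3) Σ(k=0 to 2) X[k] · e^(2πikn/3)

Computing each x[n]:
x[0] = 0
x[1] = -1
x[2] = -1

x = [0, -1, -1]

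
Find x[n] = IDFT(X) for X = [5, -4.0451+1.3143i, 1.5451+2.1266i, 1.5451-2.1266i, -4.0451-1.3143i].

x[n] = (1/5) Σ(k=0 to 4) X[k] · e^(2πikn/5)

Computing each x[n]:
x[0] = 0
x[1] = -1
x[2] = 3
x[3] = 2
x[4] = 1

x = [0, -1, 3, 2, 1]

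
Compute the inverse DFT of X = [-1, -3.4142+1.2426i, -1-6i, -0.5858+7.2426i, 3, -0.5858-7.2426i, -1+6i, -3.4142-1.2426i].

x[n] = (1/8) Σ(k=0 to 7) X[k] · e^(2πikn/8)

Computing each x[n]:
x[0] = -1
x[1] = -1
x[2] = 2
x[3] = -3
x[4] = 1
x[5] = 3
x[6] = -1
x[7] = -1

x = [-1, -1, 2, -3, 1, 3, -1, -1]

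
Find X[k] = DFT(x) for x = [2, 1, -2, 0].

X[k] = Σ(n=0 to 3) x[n] · ω_4^(nk)
where ω_4 = e^(-2πi/4)

Computing each X[k]:
X[0] = 1
X[1] = 4-1i
X[2] = -1
X[3] = 4+1i

X = [1, 4-1i, -1, 4+1i]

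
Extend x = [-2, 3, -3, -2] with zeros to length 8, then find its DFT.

Original 4-point DFT: [-4, 1-5i, -6, 1+5i]
Zero-padded 8-point DFT provides frequency interpolation.

DFT_8([x, 0, ...]) = [-4, 1.5355+2.2929i, 1-5i, -5.5355-3.7071i, -6, -5.5355+3.7071i, 1+5i, 1.5355-2.2929i]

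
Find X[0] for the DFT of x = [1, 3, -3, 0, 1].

X[0] = Σ(n=0 to 4) x[n] · ω_5^0 = Σ x[n]
= (1) + (3) + (-3) + (0) + (1)

X[0] = 2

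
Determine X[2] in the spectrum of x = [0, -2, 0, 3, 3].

X[2] = Σ(n=0 to 4) x[n] · ω_5^(2n) where ω_5 = e^(-2πi/5)
= (0)·ω_5^0 + (-2)·ω_5^2 + (0)·ω_5^4 + (3)·ω_5^6 + (3)·ω_5^8

X[2] = 0.1180+0.0858i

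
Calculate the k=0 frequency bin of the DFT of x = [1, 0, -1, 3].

X[0] = Σ(n=0 to 3) x[n] · ω_4^0 = Σ x[n]
= (1) + (0) + (-1) + (3)

X[0] = 3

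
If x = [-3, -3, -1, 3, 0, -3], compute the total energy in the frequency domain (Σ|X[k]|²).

Parseval: Σ|x[n]|² = (1/N)Σ|X[k]|², so Σ|X[k]|² = N·Σ|x[n]|² = 6·37.0000

Σ|X[k]|² = N·Σ|x[n]|² = 6·37.0000 = 222.0000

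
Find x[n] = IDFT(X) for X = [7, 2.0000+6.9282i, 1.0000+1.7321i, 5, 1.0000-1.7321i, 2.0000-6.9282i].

x[n] = (1/6) Σ(k=0 to 5) X[k] · e^(2πikn/6)

Computing each x[n]:
x[0] = 3
x[1] = -2
x[2] = 0
x[3] = 0
x[4] = 3
x[5] = 3

x = [3, -2, 0, 0, 3, 3]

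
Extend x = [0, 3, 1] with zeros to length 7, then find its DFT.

Original 3-point DFT: [4, -2.0000-1.7321i, -2.0000+1.7321i]
Zero-padded 7-point DFT provides frequency interpolation.

DFT_7([x, 0, ...]) = [4, 1.6479-3.3204i, -1.5685-2.4909i, -2.0794-0.5198i, -2.0794+0.5198i, -1.5685+2.4909i, 1.6479+3.3204i]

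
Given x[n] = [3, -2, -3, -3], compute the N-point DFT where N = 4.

X[k] = Σ(n=0 to 3) x[n] · ω_4^(nk)
where ω_4 = e^(-2πi/4)

Computing each X[k]:
X[0] = -5
X[1] = 6-1i
X[2] = 5
X[3] = 6+1i

X = [-5, 6-1i, 5, 6+1i]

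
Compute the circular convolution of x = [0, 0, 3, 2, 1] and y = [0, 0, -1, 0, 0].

(x ⊛ y)[n] = Σ(m=0 to 4) x[m] · y[(n-m) mod 5]

Computing each output sample:
(x ⊛ y)[0] = -2
(x ⊛ y)[1] = -1
(x ⊛ y)[2] = 0
(x ⊛ y)[3] = 0
(x ⊛ y)[4] = -3

x ⊛ y = [-2, -1, 0, 0, -3]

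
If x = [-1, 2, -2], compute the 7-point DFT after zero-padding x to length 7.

Original 3-point DFT: [-1, -1.0000-3.4641i, -1.0000+3.4641i]
Zero-padded 7-point DFT provides frequency interpolation.

DFT_7([x, 0, ...]) = [-1, 0.6920+0.3862i, 0.3569-2.8176i, -4.0489-2.4314i, -4.0489+2.4314i, 0.3569+2.8176i, 0.6920-0.3862i]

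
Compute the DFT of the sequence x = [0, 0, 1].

X[k] = Σ(n=0 to 2) x[n] · ω_3^(nk)
where ω_3 = e^(-2πi/3)

Computing each X[k]:
X[0] = 1
X[1] = -0.5000+0.8660i
X[2] = -0.5000-0.8660i

X = [1, -0.5000+0.8660i, -0.5000-0.8660i]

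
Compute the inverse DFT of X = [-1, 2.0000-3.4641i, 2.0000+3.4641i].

x[n] = (1/3) Σ(k=0 to 2) X[k] · e^(2πikn/3)

Computing each x[n]:
x[0] = 1
x[1] = 1
x[2] = -3

x = [1, 1, -3]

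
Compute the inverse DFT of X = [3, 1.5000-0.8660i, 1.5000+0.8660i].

x[n] = (1/3) Σ(k=0 to 2) X[k] · e^(2πikn/3)

Computing each x[n]:
x[0] = 2
x[1] = 1
x[2] = 0

x = [2, 1, 0]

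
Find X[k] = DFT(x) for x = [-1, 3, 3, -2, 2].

X[k] = Σ(n=0 to 4) x[n] · ω_5^(nk)
where ω_5 = e^(-2πi/5)

Computing each X[k]:
X[0] = 5
X[1] = -0.2639-3.8900i
X[2] = -4.7361+4.1675i
X[3] = -4.7361-4.1675i
X[4] = -0.2639+3.8900i

X = [5, -0.2639-3.8900i, -4.7361+4.1675i, -4.7361-4.1675i, -0.2639+3.8900i]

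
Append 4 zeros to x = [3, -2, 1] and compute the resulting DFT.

Original 3-point DFT: [2, 3.5000+2.5981i, 3.5000-2.5981i]
Zero-padded 7-point DFT provides frequency interpolation.

DFT_7([x, 0, ...]) = [2, 1.5305+0.5887i, 2.5441+2.3837i, 5.4254+1.6496i, 5.4254-1.6496i, 2.5441-2.3837i, 1.5305-0.5887i]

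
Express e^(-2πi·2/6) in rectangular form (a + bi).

ω_6^2 = e^(-2πi·2/6)
= cos(-2π·2/6) + i·sin(-2π·2/6)
= cos(-4π/6) + i·sin(-4π/6)

ω_6^2 = cos(-4π/6) + i·sin(-4π/6) = -0.5000-0.8660i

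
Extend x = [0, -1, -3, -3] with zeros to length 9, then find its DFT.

Original 4-point DFT: [-7, 3-2i, 1, 3+2i]
Zero-padded 9-point DFT provides frequency interpolation.

DFT_9([x, 0, ...]) = [-7, 0.2130+6.1953i, 4.1454-0.5872i, -1.0000-1.7321i, 0.1416+1.0117i, 0.1416-1.0117i, -1.0000+1.7321i, 4.1454+0.5872i, 0.2130-6.1953i]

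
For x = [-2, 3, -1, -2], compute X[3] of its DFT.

X[3] = Σ(n=0 to 3) x[n] · ω_4^(3n) where ω_4 = e^(-2πi/4)
= (-2)·ω_4^0 + (3)·ω_4^3 + (-1)·ω_4^6 + (-2)·ω_4^9

X[3] = -1+5i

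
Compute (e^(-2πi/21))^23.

Since ω_21^21 = 1, powers reduce modulo 21.
23 mod 21 = 2
So ω_21^23 = ω_21^2 = e^(-2πi·2/21)

ω_21^23 = ω_21^2 = 0.8262-0.5633i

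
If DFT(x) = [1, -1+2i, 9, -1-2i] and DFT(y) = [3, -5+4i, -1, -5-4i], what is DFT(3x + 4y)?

By linearity: DFT(3x + 4y) = 3·DFT(x) + 4·DFT(y)
= 3·[1, -1+2i, 9, -1-2i] + 4·[3, -5+4i, -1, -5-4i]

Computing element-wise:
Z[0] = 3·(1) + 4·(3) = 15
Z[1] = 3·(-1+2i) + 4·(-5+4i) = -23+22i
Z[2] = 3·(9) + 4·(-1) = 23
Z[3] = 3·(-1-2i) + 4·(-5-4i) = -23-22i

DFT(3x + 4y) = 3·X + 4·Y = [15, -23+22i, 23, -23-22i]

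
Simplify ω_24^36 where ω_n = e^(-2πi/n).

Since ω_24^24 = 1, powers reduce modulo 24.
36 mod 24 = 12
So ω_24^36 = ω_24^12 = e^(-2πi·12/24)

ω_24^36 = ω_24^12 = -1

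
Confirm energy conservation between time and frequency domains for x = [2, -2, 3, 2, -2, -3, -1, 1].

Time domain:
Σ|x[n]|² = |2|² + |-2|² + |3|² + |2|² + |-2|² + |-3|² + |-1|² + |1|² = 36.0000

Frequency domain:
(1/8)Σ|X[k]|² = (1/8)(|0|² + |4.0000-5.4142i|² + |-2+8i|² + |4.0000+2.5858i|² + |4|² + |4.0000-2.5858i|² + |-2-8i|² + |4.0000+5.4142i|²) = (1/8)·288.0000 = 36.0000

Both sides agree, confirming Parseval's theorem.

Σ|x[n]|² = (1/N)Σ|X[k]|² = 36.0000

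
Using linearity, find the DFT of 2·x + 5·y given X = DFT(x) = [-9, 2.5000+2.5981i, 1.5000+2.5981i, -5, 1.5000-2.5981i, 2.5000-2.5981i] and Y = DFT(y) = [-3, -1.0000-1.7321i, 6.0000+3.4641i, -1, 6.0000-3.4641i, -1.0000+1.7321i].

By linearity: DFT(2x + 5y) = 2·DFT(x) + 5·DFT(y)
= 2·[-9, 2.5000+2.5981i, 1.5000+2.5981i, -5, 1.5000-2.5981i, 2.5000-2.5981i] + 5·[-3, -1.0000-1.7321i, 6.0000+3.4641i, -1, 6.0000-3.4641i, -1.0000+1.7321i]

Computing element-wise:
Z[0] = 2·(-9) + 5·(-3) = -33
Z[1] = 2·(2.5000+2.5981i) + 5·(-1.0000-1.7321i) = -3.4643i
Z[2] = 2·(1.5000+2.5981i) + 5·(6.0000+3.4641i) = 33.0000+22.5167i
Z[3] = 2·(-5) + 5·(-1) = -15
Z[4] = 2·(1.5000-2.5981i) + 5·(6.0000-3.4641i) = 33.0000-22.5167i
Z[5] = 2·(2.5000-2.5981i) + 5·(-1.0000+1.7321i) = 3.4643i

DFT(2x + 5y) = 2·X + 5·Y = [-33, -3.4643i, 33.0000+22.5167i, -15, 33.0000-22.5167i, 3.4643i]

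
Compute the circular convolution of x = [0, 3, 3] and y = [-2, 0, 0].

(x ⊛ y)[n] = Σ(m=0 to 2) x[m] · y[(n-m) mod 3]

Computing each output sample:
(x ⊛ y)[0] = 0
(x ⊛ y)[1] = -6
(x ⊛ y)[2] = -6

x ⊛ y = [0, -6, -6]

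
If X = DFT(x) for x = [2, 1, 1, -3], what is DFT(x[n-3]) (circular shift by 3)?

Time shift by 3: X_shifted[k] = ω_4^(3k) · X[k]
Shifted x = [1, 1, -3, 2]

DFT(x[n-3]) = [1, 4+1i, -5, 4-1i]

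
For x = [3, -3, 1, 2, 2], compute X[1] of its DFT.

X[1] = Σ(n=0 to 4) x[n] · ω_5^(1n) where ω_5 = e^(-2πi/5)
= (3)·ω_5^0 + (-3)·ω_5^1 + (1)·ω_5^2 + (2)·ω_5^3 + (2)·ω_5^4

X[1] = 0.2639+5.3431i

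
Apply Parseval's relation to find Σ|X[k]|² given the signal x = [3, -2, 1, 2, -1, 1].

Parseval: Σ|x[n]|² = (1/N)Σ|X[k]|², so Σ|X[k]|² = N·Σ|x[n]|² = 6·20.0000

Σ|X[k]|² = N·Σ|x[n]|² = 6·20.0000 = 120.0000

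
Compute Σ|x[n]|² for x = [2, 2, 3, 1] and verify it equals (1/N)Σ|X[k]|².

Time domain:
Σ|x[n]|² = |2|² + |2|² + |3|² + |1|² = 18.0000

Frequency domain:
(1/4)Σ|X[k]|² = (1/4)(|8|² + |-1-1i|² + |2|² + |-1+1i|²) = (1/4)·72.0000 = 18.0000

Both sides agree, confirming Parseval's theorem.

Σ|x[n]|² = (1/N)Σ|X[k]|² = 18.0000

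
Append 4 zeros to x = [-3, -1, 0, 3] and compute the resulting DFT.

Original 4-point DFT: [-1, -3+4i, -5, -3-4i]
Zero-padded 8-point DFT provides frequency interpolation.

DFT_8([x, 0, ...]) = [-1, -5.8284-1.4142i, -3+4i, -0.1716-1.4142i, -5, -0.1716+1.4142i, -3-4i, -5.8284+1.4142i]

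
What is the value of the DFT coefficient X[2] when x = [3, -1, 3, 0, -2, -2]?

X[2] = Σ(n=0 to 5) x[n] · ω_6^(2n) where ω_6 = e^(-2πi/6)
= (3)·ω_6^0 + (-1)·ω_6^2 + (3)·ω_6^4 + (0)·ω_6^6 + (-2)·ω_6^8 + (-2)·ω_6^10

X[2] = 4.0000+3.4641i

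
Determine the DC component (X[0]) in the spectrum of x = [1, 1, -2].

X[0] = Σ(n=0 to 2) x[n] · ω_3^0 = Σ x[n]
= (1) + (1) + (-2)

X[0] = 0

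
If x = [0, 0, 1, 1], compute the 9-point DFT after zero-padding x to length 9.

Original 4-point DFT: [2, -1+1i, 0, -1-1i]
Zero-padded 9-point DFT provides frequency interpolation.

DFT_9([x, 0, ...]) = [2, -0.3264-1.8508i, -1.4397+0.5240i, 0.5000+0.8660i, 0.2660-0.2232i, 0.2660+0.2232i, 0.5000-0.8660i, -1.4397-0.5240i, -0.3264+1.8508i]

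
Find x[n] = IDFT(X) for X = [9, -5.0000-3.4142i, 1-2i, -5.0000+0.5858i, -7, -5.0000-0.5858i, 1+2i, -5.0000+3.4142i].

x[n] = (1/8) Σ(k=0 to 7) X[k] · e^(2πikn/8)

Computing each x[n]:
x[0] = -2
x[1] = 3
x[2] = 1
x[3] = 2
x[4] = 3
x[5] = 2
x[6] = -1
x[7] = 1

x = [-2, 3, 1, 2, 3, 2, -1, 1]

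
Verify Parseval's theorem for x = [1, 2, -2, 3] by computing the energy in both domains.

Time domain:
Σ|x[n]|² = |1|² + |2|² + |-2|² + |3|² = 18.0000

Frequency domain:
(1/4)Σ|X[k]|² = (1/4)(|4|² + |3+1i|² + |-6|² + |3-1i|²) = (1/4)·72.0000 = 18.0000

Both sides agree, confirming Parseval's theorem.

Σ|x[n]|² = (1/N)Σ|X[k]|² = 18.0000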